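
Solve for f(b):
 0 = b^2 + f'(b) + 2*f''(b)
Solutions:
 f(b) = C1 + C2*exp(-b/2) - b^3/3 + 2*b^2 - 8*b


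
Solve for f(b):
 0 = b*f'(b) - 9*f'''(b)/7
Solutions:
 f(b) = C1 + Integral(C2*airyai(21^(1/3)*b/3) + C3*airybi(21^(1/3)*b/3), b)


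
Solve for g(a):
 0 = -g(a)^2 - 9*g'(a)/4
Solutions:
 g(a) = 9/(C1 + 4*a)


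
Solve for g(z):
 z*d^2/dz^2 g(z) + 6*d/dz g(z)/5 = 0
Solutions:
 g(z) = C1 + C2/z^(1/5)


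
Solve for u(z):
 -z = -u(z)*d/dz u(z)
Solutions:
 u(z) = -sqrt(C1 + z^2)
 u(z) = sqrt(C1 + z^2)


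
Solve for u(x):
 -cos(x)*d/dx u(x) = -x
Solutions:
 u(x) = C1 + Integral(x/cos(x), x)


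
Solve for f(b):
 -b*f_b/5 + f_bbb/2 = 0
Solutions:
 f(b) = C1 + Integral(C2*airyai(2^(1/3)*5^(2/3)*b/5) + C3*airybi(2^(1/3)*5^(2/3)*b/5), b)


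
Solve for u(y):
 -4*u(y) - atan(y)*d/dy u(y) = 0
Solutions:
 u(y) = C1*exp(-4*Integral(1/atan(y), y))


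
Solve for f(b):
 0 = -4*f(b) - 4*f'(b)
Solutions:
 f(b) = C1*exp(-b)


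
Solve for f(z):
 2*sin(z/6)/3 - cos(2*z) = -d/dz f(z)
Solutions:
 f(z) = C1 + sin(2*z)/2 + 4*cos(z/6)


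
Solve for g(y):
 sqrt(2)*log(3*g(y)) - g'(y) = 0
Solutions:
 -sqrt(2)*Integral(1/(log(_y) + log(3)), (_y, g(y)))/2 = C1 - y


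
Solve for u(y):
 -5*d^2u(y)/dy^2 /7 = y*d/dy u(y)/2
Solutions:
 u(y) = C1 + C2*erf(sqrt(35)*y/10)


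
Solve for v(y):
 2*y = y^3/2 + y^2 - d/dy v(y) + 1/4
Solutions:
 v(y) = C1 + y^4/8 + y^3/3 - y^2 + y/4


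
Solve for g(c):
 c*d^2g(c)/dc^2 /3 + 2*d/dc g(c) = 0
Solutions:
 g(c) = C1 + C2/c^5


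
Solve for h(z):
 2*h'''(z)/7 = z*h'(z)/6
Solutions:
 h(z) = C1 + Integral(C2*airyai(126^(1/3)*z/6) + C3*airybi(126^(1/3)*z/6), z)


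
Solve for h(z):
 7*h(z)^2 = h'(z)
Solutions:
 h(z) = -1/(C1 + 7*z)


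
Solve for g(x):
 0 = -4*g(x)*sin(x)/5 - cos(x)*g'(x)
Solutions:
 g(x) = C1*cos(x)^(4/5)


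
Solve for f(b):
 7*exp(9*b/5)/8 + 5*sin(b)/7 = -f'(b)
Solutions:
 f(b) = C1 - 35*exp(9*b/5)/72 + 5*cos(b)/7


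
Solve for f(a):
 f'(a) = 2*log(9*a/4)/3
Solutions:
 f(a) = C1 + 2*a*log(a)/3 - 4*a*log(2)/3 - 2*a/3 + 4*a*log(3)/3


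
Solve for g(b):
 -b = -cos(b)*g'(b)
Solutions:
 g(b) = C1 + Integral(b/cos(b), b)


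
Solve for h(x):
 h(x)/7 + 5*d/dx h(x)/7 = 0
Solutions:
 h(x) = C1*exp(-x/5)


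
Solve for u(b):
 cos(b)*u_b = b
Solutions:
 u(b) = C1 + Integral(b/cos(b), b)


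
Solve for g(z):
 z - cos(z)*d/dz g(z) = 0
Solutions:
 g(z) = C1 + Integral(z/cos(z), z)


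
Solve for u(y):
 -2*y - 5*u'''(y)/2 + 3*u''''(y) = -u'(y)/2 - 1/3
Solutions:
 u(y) = C1 + C2*exp(y*(25/(18*sqrt(354) + 361)^(1/3) + (18*sqrt(354) + 361)^(1/3) + 10)/36)*sin(sqrt(3)*y*(-(18*sqrt(354) + 361)^(1/3) + 25/(18*sqrt(354) + 361)^(1/3))/36) + C3*exp(y*(25/(18*sqrt(354) + 361)^(1/3) + (18*sqrt(354) + 361)^(1/3) + 10)/36)*cos(sqrt(3)*y*(-(18*sqrt(354) + 361)^(1/3) + 25/(18*sqrt(354) + 361)^(1/3))/36) + C4*exp(y*(-(18*sqrt(354) + 361)^(1/3) - 25/(18*sqrt(354) + 361)^(1/3) + 5)/18) + 2*y^2 - 2*y/3


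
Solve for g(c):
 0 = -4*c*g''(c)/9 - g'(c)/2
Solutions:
 g(c) = C1 + C2/c^(1/8)


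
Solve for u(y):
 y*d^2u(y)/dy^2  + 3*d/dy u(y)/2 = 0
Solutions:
 u(y) = C1 + C2/sqrt(y)


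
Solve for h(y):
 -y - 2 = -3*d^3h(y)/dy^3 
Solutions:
 h(y) = C1 + C2*y + C3*y^2 + y^4/72 + y^3/9


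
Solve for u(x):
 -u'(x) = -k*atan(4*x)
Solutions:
 u(x) = C1 + k*(x*atan(4*x) - log(16*x^2 + 1)/8)


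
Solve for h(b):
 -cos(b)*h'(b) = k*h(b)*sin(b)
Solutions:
 h(b) = C1*exp(k*log(cos(b)))


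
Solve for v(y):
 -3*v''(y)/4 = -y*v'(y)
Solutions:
 v(y) = C1 + C2*erfi(sqrt(6)*y/3)


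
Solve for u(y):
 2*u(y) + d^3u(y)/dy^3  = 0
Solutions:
 u(y) = C3*exp(-2^(1/3)*y) + (C1*sin(2^(1/3)*sqrt(3)*y/2) + C2*cos(2^(1/3)*sqrt(3)*y/2))*exp(2^(1/3)*y/2)


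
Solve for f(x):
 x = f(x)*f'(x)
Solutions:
 f(x) = -sqrt(C1 + x^2)
 f(x) = sqrt(C1 + x^2)


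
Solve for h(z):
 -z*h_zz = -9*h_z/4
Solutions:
 h(z) = C1 + C2*z^(13/4)


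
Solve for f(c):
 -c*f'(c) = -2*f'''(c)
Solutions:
 f(c) = C1 + Integral(C2*airyai(2^(2/3)*c/2) + C3*airybi(2^(2/3)*c/2), c)


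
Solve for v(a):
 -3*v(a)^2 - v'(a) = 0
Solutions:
 v(a) = 1/(C1 + 3*a)


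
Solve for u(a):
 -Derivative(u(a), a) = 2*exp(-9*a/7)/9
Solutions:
 u(a) = C1 + 14*exp(-9*a/7)/81


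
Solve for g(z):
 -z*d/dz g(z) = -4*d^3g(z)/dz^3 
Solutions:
 g(z) = C1 + Integral(C2*airyai(2^(1/3)*z/2) + C3*airybi(2^(1/3)*z/2), z)


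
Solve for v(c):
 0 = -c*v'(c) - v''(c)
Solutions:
 v(c) = C1 + C2*erf(sqrt(2)*c/2)


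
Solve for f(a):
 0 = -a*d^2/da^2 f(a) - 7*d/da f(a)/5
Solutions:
 f(a) = C1 + C2/a^(2/5)


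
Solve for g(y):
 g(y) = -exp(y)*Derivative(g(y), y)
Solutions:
 g(y) = C1*exp(exp(-y))


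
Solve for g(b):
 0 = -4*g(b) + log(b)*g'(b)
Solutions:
 g(b) = C1*exp(4*li(b))


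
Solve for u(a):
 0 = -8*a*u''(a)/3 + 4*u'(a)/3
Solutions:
 u(a) = C1 + C2*a^(3/2)


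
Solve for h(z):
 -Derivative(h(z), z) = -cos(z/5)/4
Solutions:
 h(z) = C1 + 5*sin(z/5)/4


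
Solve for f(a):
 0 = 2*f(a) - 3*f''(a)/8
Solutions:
 f(a) = C1*exp(-4*sqrt(3)*a/3) + C2*exp(4*sqrt(3)*a/3)


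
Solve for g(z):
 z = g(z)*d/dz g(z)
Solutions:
 g(z) = -sqrt(C1 + z^2)
 g(z) = sqrt(C1 + z^2)


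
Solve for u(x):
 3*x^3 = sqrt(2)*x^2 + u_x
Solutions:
 u(x) = C1 + 3*x^4/4 - sqrt(2)*x^3/3


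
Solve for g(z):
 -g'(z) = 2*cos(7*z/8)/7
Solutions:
 g(z) = C1 - 16*sin(7*z/8)/49


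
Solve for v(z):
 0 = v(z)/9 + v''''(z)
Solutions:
 v(z) = (C1*sin(sqrt(6)*z/6) + C2*cos(sqrt(6)*z/6))*exp(-sqrt(6)*z/6) + (C3*sin(sqrt(6)*z/6) + C4*cos(sqrt(6)*z/6))*exp(sqrt(6)*z/6)


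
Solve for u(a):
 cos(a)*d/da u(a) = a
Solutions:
 u(a) = C1 + Integral(a/cos(a), a)


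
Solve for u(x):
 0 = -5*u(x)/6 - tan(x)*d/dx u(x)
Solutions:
 u(x) = C1/sin(x)^(5/6)


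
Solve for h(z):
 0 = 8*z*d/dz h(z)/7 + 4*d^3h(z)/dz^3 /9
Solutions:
 h(z) = C1 + Integral(C2*airyai(-18^(1/3)*7^(2/3)*z/7) + C3*airybi(-18^(1/3)*7^(2/3)*z/7), z)


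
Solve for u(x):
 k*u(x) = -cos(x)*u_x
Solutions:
 u(x) = C1*exp(k*(log(sin(x) - 1) - log(sin(x) + 1))/2)


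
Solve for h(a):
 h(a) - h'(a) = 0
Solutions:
 h(a) = C1*exp(a)


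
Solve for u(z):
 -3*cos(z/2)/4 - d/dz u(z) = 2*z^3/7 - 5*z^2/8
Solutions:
 u(z) = C1 - z^4/14 + 5*z^3/24 - 3*sin(z/2)/2


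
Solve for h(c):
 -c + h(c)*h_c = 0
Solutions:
 h(c) = -sqrt(C1 + c^2)
 h(c) = sqrt(C1 + c^2)


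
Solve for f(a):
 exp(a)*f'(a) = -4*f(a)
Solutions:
 f(a) = C1*exp(4*exp(-a))


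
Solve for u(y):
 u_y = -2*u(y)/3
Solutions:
 u(y) = C1*exp(-2*y/3)


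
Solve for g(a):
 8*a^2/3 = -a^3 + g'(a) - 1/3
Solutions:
 g(a) = C1 + a^4/4 + 8*a^3/9 + a/3


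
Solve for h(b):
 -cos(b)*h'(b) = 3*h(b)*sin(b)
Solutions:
 h(b) = C1*cos(b)^3


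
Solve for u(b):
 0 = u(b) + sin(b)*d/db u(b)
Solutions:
 u(b) = C1*sqrt(cos(b) + 1)/sqrt(cos(b) - 1)


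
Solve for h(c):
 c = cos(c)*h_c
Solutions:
 h(c) = C1 + Integral(c/cos(c), c)


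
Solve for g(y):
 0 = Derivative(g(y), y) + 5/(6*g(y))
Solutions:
 g(y) = -sqrt(C1 - 15*y)/3
 g(y) = sqrt(C1 - 15*y)/3


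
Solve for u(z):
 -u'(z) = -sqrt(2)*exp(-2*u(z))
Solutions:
 u(z) = log(-sqrt(C1 + 2*sqrt(2)*z))
 u(z) = log(C1 + 2*sqrt(2)*z)/2


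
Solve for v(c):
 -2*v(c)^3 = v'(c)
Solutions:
 v(c) = -sqrt(2)*sqrt(-1/(C1 - 2*c))/2
 v(c) = sqrt(2)*sqrt(-1/(C1 - 2*c))/2


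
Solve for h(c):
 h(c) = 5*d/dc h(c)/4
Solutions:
 h(c) = C1*exp(4*c/5)


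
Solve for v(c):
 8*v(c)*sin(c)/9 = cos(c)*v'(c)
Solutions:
 v(c) = C1/cos(c)^(8/9)


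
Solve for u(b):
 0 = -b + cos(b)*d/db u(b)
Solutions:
 u(b) = C1 + Integral(b/cos(b), b)


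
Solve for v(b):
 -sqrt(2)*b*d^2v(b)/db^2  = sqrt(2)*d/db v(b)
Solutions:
 v(b) = C1 + C2*log(b)


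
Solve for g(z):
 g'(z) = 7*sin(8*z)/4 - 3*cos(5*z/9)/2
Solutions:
 g(z) = C1 - 27*sin(5*z/9)/10 - 7*cos(8*z)/32


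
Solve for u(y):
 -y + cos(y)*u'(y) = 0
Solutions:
 u(y) = C1 + Integral(y/cos(y), y)


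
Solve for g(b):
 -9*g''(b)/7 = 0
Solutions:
 g(b) = C1 + C2*b


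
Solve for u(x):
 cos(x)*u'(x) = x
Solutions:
 u(x) = C1 + Integral(x/cos(x), x)


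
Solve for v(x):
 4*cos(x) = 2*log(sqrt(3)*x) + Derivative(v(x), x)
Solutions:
 v(x) = C1 - 2*x*log(x) - x*log(3) + 2*x + 4*sin(x)


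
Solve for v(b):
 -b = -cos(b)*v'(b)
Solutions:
 v(b) = C1 + Integral(b/cos(b), b)


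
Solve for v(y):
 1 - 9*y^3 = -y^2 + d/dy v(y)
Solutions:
 v(y) = C1 - 9*y^4/4 + y^3/3 + y


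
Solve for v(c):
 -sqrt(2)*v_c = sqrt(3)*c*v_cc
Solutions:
 v(c) = C1 + C2*c^(1 - sqrt(6)/3)


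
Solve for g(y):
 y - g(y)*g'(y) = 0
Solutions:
 g(y) = -sqrt(C1 + y^2)
 g(y) = sqrt(C1 + y^2)


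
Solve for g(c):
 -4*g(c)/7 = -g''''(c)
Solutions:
 g(c) = C1*exp(-sqrt(2)*7^(3/4)*c/7) + C2*exp(sqrt(2)*7^(3/4)*c/7) + C3*sin(sqrt(2)*7^(3/4)*c/7) + C4*cos(sqrt(2)*7^(3/4)*c/7)


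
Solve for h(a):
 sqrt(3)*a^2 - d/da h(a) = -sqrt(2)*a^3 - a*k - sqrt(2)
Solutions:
 h(a) = C1 + sqrt(2)*a^4/4 + sqrt(3)*a^3/3 + a^2*k/2 + sqrt(2)*a


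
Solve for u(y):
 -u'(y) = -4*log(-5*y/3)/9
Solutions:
 u(y) = C1 + 4*y*log(-y)/9 + 4*y*(-log(3) - 1 + log(5))/9


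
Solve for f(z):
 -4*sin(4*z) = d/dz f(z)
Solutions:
 f(z) = C1 + cos(4*z)


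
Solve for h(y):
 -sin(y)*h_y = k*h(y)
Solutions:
 h(y) = C1*exp(k*(-log(cos(y) - 1) + log(cos(y) + 1))/2)


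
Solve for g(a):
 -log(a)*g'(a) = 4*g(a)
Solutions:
 g(a) = C1*exp(-4*li(a))


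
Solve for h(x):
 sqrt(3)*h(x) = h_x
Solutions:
 h(x) = C1*exp(sqrt(3)*x)


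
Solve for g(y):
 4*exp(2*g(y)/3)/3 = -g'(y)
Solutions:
 g(y) = 3*log(-sqrt(-1/(C1 - 4*y))) - 3*log(2)/2 + 3*log(3)
 g(y) = 3*log(-1/(C1 - 4*y))/2 - 3*log(2)/2 + 3*log(3)


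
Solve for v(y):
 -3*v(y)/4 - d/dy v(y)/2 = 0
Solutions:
 v(y) = C1*exp(-3*y/2)


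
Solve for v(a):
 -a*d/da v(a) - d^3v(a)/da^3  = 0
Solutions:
 v(a) = C1 + Integral(C2*airyai(-a) + C3*airybi(-a), a)


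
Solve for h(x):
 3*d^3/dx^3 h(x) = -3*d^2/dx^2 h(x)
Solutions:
 h(x) = C1 + C2*x + C3*exp(-x)


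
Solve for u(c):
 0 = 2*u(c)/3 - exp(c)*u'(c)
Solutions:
 u(c) = C1*exp(-2*exp(-c)/3)


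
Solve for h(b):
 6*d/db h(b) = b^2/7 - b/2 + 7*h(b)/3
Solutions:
 h(b) = C1*exp(7*b/18) - 3*b^2/49 - 69*b/686 - 621/2401


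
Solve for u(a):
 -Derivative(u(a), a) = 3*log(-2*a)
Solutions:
 u(a) = C1 - 3*a*log(-a) + 3*a*(1 - log(2))


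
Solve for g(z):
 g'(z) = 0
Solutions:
 g(z) = C1


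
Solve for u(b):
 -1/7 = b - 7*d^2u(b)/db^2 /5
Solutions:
 u(b) = C1 + C2*b + 5*b^3/42 + 5*b^2/98


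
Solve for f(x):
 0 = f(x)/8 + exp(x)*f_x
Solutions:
 f(x) = C1*exp(exp(-x)/8)


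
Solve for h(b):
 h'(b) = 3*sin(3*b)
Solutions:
 h(b) = C1 - cos(3*b)


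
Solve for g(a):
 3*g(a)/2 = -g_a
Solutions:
 g(a) = C1*exp(-3*a/2)


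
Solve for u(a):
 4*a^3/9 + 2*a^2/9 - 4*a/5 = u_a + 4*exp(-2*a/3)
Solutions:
 u(a) = C1 + a^4/9 + 2*a^3/27 - 2*a^2/5 + 6*exp(-2*a/3)


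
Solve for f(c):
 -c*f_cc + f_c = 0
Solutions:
 f(c) = C1 + C2*c^2


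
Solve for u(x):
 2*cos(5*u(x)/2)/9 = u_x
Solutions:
 -2*x/9 - log(sin(5*u(x)/2) - 1)/5 + log(sin(5*u(x)/2) + 1)/5 = C1


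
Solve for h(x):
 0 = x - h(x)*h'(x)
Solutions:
 h(x) = -sqrt(C1 + x^2)
 h(x) = sqrt(C1 + x^2)


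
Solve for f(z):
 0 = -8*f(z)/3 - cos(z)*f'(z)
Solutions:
 f(z) = C1*(sin(z) - 1)^(4/3)/(sin(z) + 1)^(4/3)


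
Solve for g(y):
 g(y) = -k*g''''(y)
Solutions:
 g(y) = C1*exp(-y*(-1/k)^(1/4)) + C2*exp(y*(-1/k)^(1/4)) + C3*exp(-I*y*(-1/k)^(1/4)) + C4*exp(I*y*(-1/k)^(1/4))


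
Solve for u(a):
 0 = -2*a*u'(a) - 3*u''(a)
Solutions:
 u(a) = C1 + C2*erf(sqrt(3)*a/3)


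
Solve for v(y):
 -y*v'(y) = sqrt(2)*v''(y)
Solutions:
 v(y) = C1 + C2*erf(2^(1/4)*y/2)


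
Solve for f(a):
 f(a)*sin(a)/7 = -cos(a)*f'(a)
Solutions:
 f(a) = C1*cos(a)^(1/7)


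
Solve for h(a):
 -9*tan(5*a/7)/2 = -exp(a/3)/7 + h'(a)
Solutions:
 h(a) = C1 + 3*exp(a/3)/7 + 63*log(cos(5*a/7))/10


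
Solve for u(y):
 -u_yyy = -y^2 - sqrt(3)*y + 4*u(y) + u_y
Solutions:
 u(y) = C1*exp(-3^(1/3)*y*(-(18 + sqrt(327))^(1/3) + 3^(1/3)/(18 + sqrt(327))^(1/3))/6)*sin(3^(1/6)*y*(3/(18 + sqrt(327))^(1/3) + 3^(2/3)*(18 + sqrt(327))^(1/3))/6) + C2*exp(-3^(1/3)*y*(-(18 + sqrt(327))^(1/3) + 3^(1/3)/(18 + sqrt(327))^(1/3))/6)*cos(3^(1/6)*y*(3/(18 + sqrt(327))^(1/3) + 3^(2/3)*(18 + sqrt(327))^(1/3))/6) + C3*exp(3^(1/3)*y*(-(18 + sqrt(327))^(1/3) + 3^(1/3)/(18 + sqrt(327))^(1/3))/3) + y^2/4 - y/8 + sqrt(3)*y/4 - sqrt(3)/16 + 1/32


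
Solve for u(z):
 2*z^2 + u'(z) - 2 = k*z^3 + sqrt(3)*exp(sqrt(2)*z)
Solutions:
 u(z) = C1 + k*z^4/4 - 2*z^3/3 + 2*z + sqrt(6)*exp(sqrt(2)*z)/2


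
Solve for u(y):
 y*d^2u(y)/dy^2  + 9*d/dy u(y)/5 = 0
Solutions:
 u(y) = C1 + C2/y^(4/5)


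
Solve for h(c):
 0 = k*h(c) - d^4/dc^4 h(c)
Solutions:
 h(c) = C1*exp(-c*k^(1/4)) + C2*exp(c*k^(1/4)) + C3*exp(-I*c*k^(1/4)) + C4*exp(I*c*k^(1/4))


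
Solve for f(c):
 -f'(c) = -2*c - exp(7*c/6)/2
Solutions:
 f(c) = C1 + c^2 + 3*exp(7*c/6)/7


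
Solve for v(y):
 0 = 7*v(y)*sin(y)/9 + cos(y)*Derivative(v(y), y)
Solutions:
 v(y) = C1*cos(y)^(7/9)


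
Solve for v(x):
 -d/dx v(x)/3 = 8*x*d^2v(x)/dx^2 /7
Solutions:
 v(x) = C1 + C2*x^(17/24)


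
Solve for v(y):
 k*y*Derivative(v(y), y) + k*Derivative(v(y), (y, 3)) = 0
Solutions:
 v(y) = C1 + Integral(C2*airyai(-y) + C3*airybi(-y), y)


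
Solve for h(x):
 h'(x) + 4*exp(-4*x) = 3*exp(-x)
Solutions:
 h(x) = C1 - 3*exp(-x) + exp(-4*x)


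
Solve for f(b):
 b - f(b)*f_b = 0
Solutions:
 f(b) = -sqrt(C1 + b^2)
 f(b) = sqrt(C1 + b^2)


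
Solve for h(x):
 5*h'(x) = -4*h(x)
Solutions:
 h(x) = C1*exp(-4*x/5)


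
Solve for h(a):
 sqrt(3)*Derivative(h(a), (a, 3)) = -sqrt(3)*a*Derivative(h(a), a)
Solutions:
 h(a) = C1 + Integral(C2*airyai(-a) + C3*airybi(-a), a)


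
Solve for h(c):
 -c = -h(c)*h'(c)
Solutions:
 h(c) = -sqrt(C1 + c^2)
 h(c) = sqrt(C1 + c^2)


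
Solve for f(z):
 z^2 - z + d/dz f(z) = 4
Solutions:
 f(z) = C1 - z^3/3 + z^2/2 + 4*z


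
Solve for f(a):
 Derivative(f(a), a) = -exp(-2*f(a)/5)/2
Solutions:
 f(a) = 5*log(-sqrt(C1 - a)) - 5*log(5)/2
 f(a) = 5*log(C1 - a/5)/2


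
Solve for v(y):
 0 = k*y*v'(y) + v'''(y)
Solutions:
 v(y) = C1 + Integral(C2*airyai(y*(-k)^(1/3)) + C3*airybi(y*(-k)^(1/3)), y)


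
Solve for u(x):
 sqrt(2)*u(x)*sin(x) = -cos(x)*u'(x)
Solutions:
 u(x) = C1*cos(x)^(sqrt(2))


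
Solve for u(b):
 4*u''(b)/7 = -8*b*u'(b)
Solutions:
 u(b) = C1 + C2*erf(sqrt(7)*b)


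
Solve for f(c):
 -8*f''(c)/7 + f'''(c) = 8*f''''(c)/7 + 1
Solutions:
 f(c) = C1 + C2*c - 7*c^2/16 + (C3*sin(3*sqrt(23)*c/16) + C4*cos(3*sqrt(23)*c/16))*exp(7*c/16)


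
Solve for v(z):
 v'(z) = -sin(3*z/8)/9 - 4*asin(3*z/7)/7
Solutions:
 v(z) = C1 - 4*z*asin(3*z/7)/7 - 4*sqrt(49 - 9*z^2)/21 + 8*cos(3*z/8)/27


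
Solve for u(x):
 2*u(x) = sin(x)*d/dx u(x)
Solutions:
 u(x) = C1*(cos(x) - 1)/(cos(x) + 1)


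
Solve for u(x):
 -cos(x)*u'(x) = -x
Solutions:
 u(x) = C1 + Integral(x/cos(x), x)


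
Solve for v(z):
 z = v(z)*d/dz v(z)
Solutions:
 v(z) = -sqrt(C1 + z^2)
 v(z) = sqrt(C1 + z^2)


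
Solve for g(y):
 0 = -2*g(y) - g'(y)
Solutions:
 g(y) = C1*exp(-2*y)


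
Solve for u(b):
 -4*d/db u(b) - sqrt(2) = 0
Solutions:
 u(b) = C1 - sqrt(2)*b/4


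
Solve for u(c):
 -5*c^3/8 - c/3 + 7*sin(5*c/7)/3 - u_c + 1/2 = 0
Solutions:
 u(c) = C1 - 5*c^4/32 - c^2/6 + c/2 - 49*cos(5*c/7)/15


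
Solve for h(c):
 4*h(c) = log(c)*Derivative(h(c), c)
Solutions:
 h(c) = C1*exp(4*li(c))


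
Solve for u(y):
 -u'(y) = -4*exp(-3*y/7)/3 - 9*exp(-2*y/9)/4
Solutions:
 u(y) = C1 - 28*exp(-3*y/7)/9 - 81*exp(-2*y/9)/8


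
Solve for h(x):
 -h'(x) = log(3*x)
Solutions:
 h(x) = C1 - x*log(x) - x*log(3) + x


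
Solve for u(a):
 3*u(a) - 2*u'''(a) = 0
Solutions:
 u(a) = C3*exp(2^(2/3)*3^(1/3)*a/2) + (C1*sin(2^(2/3)*3^(5/6)*a/4) + C2*cos(2^(2/3)*3^(5/6)*a/4))*exp(-2^(2/3)*3^(1/3)*a/4)


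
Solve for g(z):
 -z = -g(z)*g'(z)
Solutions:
 g(z) = -sqrt(C1 + z^2)
 g(z) = sqrt(C1 + z^2)


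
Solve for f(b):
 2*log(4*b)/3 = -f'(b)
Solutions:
 f(b) = C1 - 2*b*log(b)/3 - 4*b*log(2)/3 + 2*b/3


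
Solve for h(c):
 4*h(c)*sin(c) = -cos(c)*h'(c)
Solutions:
 h(c) = C1*cos(c)^4


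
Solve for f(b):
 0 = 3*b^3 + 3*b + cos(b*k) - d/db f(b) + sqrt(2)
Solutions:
 f(b) = C1 + 3*b^4/4 + 3*b^2/2 + sqrt(2)*b + sin(b*k)/k


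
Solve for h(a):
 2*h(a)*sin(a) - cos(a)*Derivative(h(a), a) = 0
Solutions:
 h(a) = C1/cos(a)^2


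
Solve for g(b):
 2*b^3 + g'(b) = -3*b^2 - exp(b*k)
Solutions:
 g(b) = C1 - b^4/2 - b^3 - exp(b*k)/k


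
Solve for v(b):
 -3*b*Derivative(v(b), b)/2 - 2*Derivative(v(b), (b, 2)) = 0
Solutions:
 v(b) = C1 + C2*erf(sqrt(6)*b/4)


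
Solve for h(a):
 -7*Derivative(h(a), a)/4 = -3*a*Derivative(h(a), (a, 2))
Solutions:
 h(a) = C1 + C2*a^(19/12)


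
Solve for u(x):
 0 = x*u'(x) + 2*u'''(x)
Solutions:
 u(x) = C1 + Integral(C2*airyai(-2^(2/3)*x/2) + C3*airybi(-2^(2/3)*x/2), x)


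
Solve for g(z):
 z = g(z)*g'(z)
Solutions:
 g(z) = -sqrt(C1 + z^2)
 g(z) = sqrt(C1 + z^2)


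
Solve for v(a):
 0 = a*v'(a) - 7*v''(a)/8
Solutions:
 v(a) = C1 + C2*erfi(2*sqrt(7)*a/7)


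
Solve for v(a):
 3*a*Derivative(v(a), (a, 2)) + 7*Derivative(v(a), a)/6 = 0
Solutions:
 v(a) = C1 + C2*a^(11/18)


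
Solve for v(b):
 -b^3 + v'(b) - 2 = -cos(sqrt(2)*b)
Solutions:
 v(b) = C1 + b^4/4 + 2*b - sqrt(2)*sin(sqrt(2)*b)/2


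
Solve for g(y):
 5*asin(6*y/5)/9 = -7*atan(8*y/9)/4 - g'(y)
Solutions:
 g(y) = C1 - 5*y*asin(6*y/5)/9 - 7*y*atan(8*y/9)/4 - 5*sqrt(25 - 36*y^2)/54 + 63*log(64*y^2 + 81)/64


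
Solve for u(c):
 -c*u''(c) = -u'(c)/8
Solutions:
 u(c) = C1 + C2*c^(9/8)


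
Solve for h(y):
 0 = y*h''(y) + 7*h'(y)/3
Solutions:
 h(y) = C1 + C2/y^(4/3)


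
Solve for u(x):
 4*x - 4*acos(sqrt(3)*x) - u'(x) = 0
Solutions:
 u(x) = C1 + 2*x^2 - 4*x*acos(sqrt(3)*x) + 4*sqrt(3)*sqrt(1 - 3*x^2)/3


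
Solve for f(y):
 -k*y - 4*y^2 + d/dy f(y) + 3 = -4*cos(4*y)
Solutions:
 f(y) = C1 + k*y^2/2 + 4*y^3/3 - 3*y - sin(4*y)


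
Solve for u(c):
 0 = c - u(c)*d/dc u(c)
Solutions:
 u(c) = -sqrt(C1 + c^2)
 u(c) = sqrt(C1 + c^2)


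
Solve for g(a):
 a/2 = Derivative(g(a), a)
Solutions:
 g(a) = C1 + a^2/4


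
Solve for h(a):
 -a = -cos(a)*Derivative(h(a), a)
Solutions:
 h(a) = C1 + Integral(a/cos(a), a)


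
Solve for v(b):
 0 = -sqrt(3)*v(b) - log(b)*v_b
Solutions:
 v(b) = C1*exp(-sqrt(3)*li(b))


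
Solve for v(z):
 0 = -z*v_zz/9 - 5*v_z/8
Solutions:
 v(z) = C1 + C2/z^(37/8)


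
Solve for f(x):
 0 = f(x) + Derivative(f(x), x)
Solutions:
 f(x) = C1*exp(-x)


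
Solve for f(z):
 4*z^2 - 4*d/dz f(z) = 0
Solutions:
 f(z) = C1 + z^3/3


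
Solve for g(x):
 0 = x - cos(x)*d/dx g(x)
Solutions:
 g(x) = C1 + Integral(x/cos(x), x)


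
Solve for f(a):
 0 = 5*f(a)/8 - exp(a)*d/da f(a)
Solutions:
 f(a) = C1*exp(-5*exp(-a)/8)


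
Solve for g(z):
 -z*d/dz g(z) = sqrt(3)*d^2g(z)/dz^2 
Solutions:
 g(z) = C1 + C2*erf(sqrt(2)*3^(3/4)*z/6)


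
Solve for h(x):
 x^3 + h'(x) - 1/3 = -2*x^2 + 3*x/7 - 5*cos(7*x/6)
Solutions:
 h(x) = C1 - x^4/4 - 2*x^3/3 + 3*x^2/14 + x/3 - 30*sin(7*x/6)/7


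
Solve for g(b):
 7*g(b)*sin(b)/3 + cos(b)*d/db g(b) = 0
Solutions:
 g(b) = C1*cos(b)^(7/3)


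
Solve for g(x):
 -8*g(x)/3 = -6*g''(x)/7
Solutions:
 g(x) = C1*exp(-2*sqrt(7)*x/3) + C2*exp(2*sqrt(7)*x/3)


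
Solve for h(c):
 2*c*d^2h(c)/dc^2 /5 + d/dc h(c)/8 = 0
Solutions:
 h(c) = C1 + C2*c^(11/16)


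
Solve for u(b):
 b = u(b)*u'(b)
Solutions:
 u(b) = -sqrt(C1 + b^2)
 u(b) = sqrt(C1 + b^2)


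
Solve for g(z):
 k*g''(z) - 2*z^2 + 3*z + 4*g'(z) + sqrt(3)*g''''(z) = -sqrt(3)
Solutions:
 g(z) = C1 + C2*exp(z*(3^(1/3)*k/(sqrt(sqrt(3)*k^3 + 324) + 18)^(1/3) - 3^(1/6)*(sqrt(sqrt(3)*k^3 + 324) + 18)^(1/3))/3) + C3*exp(z*(4*sqrt(3)*k/((-3^(1/6) + 3^(2/3)*I)*(sqrt(sqrt(3)*k^3 + 324) + 18)^(1/3)) + 3^(1/6)*(sqrt(sqrt(3)*k^3 + 324) + 18)^(1/3) - 3^(2/3)*I*(sqrt(sqrt(3)*k^3 + 324) + 18)^(1/3))/6) + C4*exp(z*(-4*sqrt(3)*k/((3^(1/6) + 3^(2/3)*I)*(sqrt(sqrt(3)*k^3 + 324) + 18)^(1/3)) + 3^(1/6)*(sqrt(sqrt(3)*k^3 + 324) + 18)^(1/3) + 3^(2/3)*I*(sqrt(sqrt(3)*k^3 + 324) + 18)^(1/3))/6) + k^2*z/16 - k*z^2/8 + 3*k*z/16 + z^3/6 - 3*z^2/8 - sqrt(3)*z/4


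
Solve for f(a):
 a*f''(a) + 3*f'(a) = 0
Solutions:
 f(a) = C1 + C2/a^2


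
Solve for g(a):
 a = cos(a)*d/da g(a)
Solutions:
 g(a) = C1 + Integral(a/cos(a), a)


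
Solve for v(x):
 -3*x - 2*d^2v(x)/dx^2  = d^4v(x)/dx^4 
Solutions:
 v(x) = C1 + C2*x + C3*sin(sqrt(2)*x) + C4*cos(sqrt(2)*x) - x^3/4


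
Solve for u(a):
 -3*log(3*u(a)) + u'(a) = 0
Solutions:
 -Integral(1/(log(_y) + log(3)), (_y, u(a)))/3 = C1 - a


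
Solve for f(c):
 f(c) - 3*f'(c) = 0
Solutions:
 f(c) = C1*exp(c/3)


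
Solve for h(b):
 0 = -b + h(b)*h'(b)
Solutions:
 h(b) = -sqrt(C1 + b^2)
 h(b) = sqrt(C1 + b^2)


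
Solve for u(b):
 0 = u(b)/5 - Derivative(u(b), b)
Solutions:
 u(b) = C1*exp(b/5)


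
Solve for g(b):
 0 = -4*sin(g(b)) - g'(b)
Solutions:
 g(b) = -acos((-C1 - exp(8*b))/(C1 - exp(8*b))) + 2*pi
 g(b) = acos((-C1 - exp(8*b))/(C1 - exp(8*b)))


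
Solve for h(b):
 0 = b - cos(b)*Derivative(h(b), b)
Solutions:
 h(b) = C1 + Integral(b/cos(b), b)


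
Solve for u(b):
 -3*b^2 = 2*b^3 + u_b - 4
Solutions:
 u(b) = C1 - b^4/2 - b^3 + 4*b


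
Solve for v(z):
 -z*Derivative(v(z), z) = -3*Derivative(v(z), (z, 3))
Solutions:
 v(z) = C1 + Integral(C2*airyai(3^(2/3)*z/3) + C3*airybi(3^(2/3)*z/3), z)


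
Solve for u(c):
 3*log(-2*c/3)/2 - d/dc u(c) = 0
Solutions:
 u(c) = C1 + 3*c*log(-c)/2 + 3*c*(-log(3) - 1 + log(2))/2


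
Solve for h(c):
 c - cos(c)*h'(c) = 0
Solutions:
 h(c) = C1 + Integral(c/cos(c), c)


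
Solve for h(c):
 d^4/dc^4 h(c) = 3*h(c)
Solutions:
 h(c) = C1*exp(-3^(1/4)*c) + C2*exp(3^(1/4)*c) + C3*sin(3^(1/4)*c) + C4*cos(3^(1/4)*c)


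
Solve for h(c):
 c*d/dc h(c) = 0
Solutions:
 h(c) = C1


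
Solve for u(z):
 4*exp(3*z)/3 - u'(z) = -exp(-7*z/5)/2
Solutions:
 u(z) = C1 + 4*exp(3*z)/9 - 5*exp(-7*z/5)/14


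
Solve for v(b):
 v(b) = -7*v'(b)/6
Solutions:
 v(b) = C1*exp(-6*b/7)


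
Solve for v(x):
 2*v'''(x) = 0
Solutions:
 v(x) = C1 + C2*x + C3*x^2


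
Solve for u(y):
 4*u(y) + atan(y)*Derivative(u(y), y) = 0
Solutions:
 u(y) = C1*exp(-4*Integral(1/atan(y), y))


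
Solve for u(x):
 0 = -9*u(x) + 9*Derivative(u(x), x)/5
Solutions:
 u(x) = C1*exp(5*x)


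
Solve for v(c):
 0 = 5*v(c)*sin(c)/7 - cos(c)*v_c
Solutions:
 v(c) = C1/cos(c)^(5/7)


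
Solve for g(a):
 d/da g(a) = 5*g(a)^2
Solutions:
 g(a) = -1/(C1 + 5*a)


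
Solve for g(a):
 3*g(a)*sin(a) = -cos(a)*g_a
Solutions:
 g(a) = C1*cos(a)^3


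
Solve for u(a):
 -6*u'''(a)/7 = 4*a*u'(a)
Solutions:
 u(a) = C1 + Integral(C2*airyai(-14^(1/3)*3^(2/3)*a/3) + C3*airybi(-14^(1/3)*3^(2/3)*a/3), a)


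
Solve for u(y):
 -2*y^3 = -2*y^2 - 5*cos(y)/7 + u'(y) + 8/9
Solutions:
 u(y) = C1 - y^4/2 + 2*y^3/3 - 8*y/9 + 5*sin(y)/7


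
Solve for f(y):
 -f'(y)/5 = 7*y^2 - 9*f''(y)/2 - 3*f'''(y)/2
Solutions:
 f(y) = C1 + C2*exp(y*(-45 + sqrt(2145))/30) + C3*exp(-y*(45 + sqrt(2145))/30) - 35*y^3/3 - 1575*y^2/2 - 71925*y/2


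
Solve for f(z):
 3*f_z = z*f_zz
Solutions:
 f(z) = C1 + C2*z^4


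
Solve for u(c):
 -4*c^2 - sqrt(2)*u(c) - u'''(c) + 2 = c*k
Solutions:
 u(c) = C3*exp(-2^(1/6)*c) - 2*sqrt(2)*c^2 - sqrt(2)*c*k/2 + (C1*sin(2^(1/6)*sqrt(3)*c/2) + C2*cos(2^(1/6)*sqrt(3)*c/2))*exp(2^(1/6)*c/2) + sqrt(2)


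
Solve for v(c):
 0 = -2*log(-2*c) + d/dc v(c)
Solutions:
 v(c) = C1 + 2*c*log(-c) + 2*c*(-1 + log(2))


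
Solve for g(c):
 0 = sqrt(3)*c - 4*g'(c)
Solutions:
 g(c) = C1 + sqrt(3)*c^2/8


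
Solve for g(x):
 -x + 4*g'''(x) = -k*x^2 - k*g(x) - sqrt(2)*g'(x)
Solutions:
 g(x) = C1*exp(x*(3^(1/3)*(9*k + sqrt(3)*sqrt(27*k^2 + 2*sqrt(2)))^(1/3)/12 - 3^(5/6)*I*(9*k + sqrt(3)*sqrt(27*k^2 + 2*sqrt(2)))^(1/3)/12 + sqrt(2)/((-3^(1/3) + 3^(5/6)*I)*(9*k + sqrt(3)*sqrt(27*k^2 + 2*sqrt(2)))^(1/3)))) + C2*exp(x*(3^(1/3)*(9*k + sqrt(3)*sqrt(27*k^2 + 2*sqrt(2)))^(1/3)/12 + 3^(5/6)*I*(9*k + sqrt(3)*sqrt(27*k^2 + 2*sqrt(2)))^(1/3)/12 - sqrt(2)/((3^(1/3) + 3^(5/6)*I)*(9*k + sqrt(3)*sqrt(27*k^2 + 2*sqrt(2)))^(1/3)))) + C3*exp(3^(1/3)*x*(-(9*k + sqrt(3)*sqrt(27*k^2 + 2*sqrt(2)))^(1/3) + sqrt(2)*3^(1/3)/(9*k + sqrt(3)*sqrt(27*k^2 + 2*sqrt(2)))^(1/3))/6) - x^2 + x/k + 2*sqrt(2)*x/k - 4/k^2 - sqrt(2)/k^2


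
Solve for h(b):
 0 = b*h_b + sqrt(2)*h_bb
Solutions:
 h(b) = C1 + C2*erf(2^(1/4)*b/2)


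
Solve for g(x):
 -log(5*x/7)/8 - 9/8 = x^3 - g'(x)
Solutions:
 g(x) = C1 + x^4/4 + x*log(x)/8 - x*log(7)/8 + x*log(5)/8 + x


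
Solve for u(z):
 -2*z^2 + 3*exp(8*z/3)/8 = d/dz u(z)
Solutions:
 u(z) = C1 - 2*z^3/3 + 9*exp(8*z/3)/64


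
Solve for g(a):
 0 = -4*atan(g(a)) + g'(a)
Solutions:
 Integral(1/atan(_y), (_y, g(a))) = C1 + 4*a


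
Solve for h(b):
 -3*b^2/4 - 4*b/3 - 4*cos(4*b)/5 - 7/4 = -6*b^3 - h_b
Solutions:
 h(b) = C1 - 3*b^4/2 + b^3/4 + 2*b^2/3 + 7*b/4 + sin(4*b)/5


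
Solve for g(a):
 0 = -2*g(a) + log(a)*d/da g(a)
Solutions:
 g(a) = C1*exp(2*li(a))


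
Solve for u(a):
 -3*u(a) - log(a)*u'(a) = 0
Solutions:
 u(a) = C1*exp(-3*li(a))


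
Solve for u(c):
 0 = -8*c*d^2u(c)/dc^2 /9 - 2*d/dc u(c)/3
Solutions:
 u(c) = C1 + C2*c^(1/4)


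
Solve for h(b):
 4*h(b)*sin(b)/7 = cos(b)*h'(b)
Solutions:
 h(b) = C1/cos(b)^(4/7)


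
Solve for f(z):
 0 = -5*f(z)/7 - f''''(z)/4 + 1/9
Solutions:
 f(z) = (C1*sin(5^(1/4)*7^(3/4)*z/7) + C2*cos(5^(1/4)*7^(3/4)*z/7))*exp(-5^(1/4)*7^(3/4)*z/7) + (C3*sin(5^(1/4)*7^(3/4)*z/7) + C4*cos(5^(1/4)*7^(3/4)*z/7))*exp(5^(1/4)*7^(3/4)*z/7) + 7/45


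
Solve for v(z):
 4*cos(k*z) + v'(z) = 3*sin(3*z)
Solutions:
 v(z) = C1 - cos(3*z) - 4*sin(k*z)/k


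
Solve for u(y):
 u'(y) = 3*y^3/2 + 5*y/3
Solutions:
 u(y) = C1 + 3*y^4/8 + 5*y^2/6


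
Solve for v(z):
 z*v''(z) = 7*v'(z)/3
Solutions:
 v(z) = C1 + C2*z^(10/3)


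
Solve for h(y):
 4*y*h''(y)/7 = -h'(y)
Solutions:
 h(y) = C1 + C2/y^(3/4)


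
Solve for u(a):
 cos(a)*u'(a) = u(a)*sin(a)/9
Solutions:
 u(a) = C1/cos(a)^(1/9)


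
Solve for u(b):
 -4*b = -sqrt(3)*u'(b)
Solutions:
 u(b) = C1 + 2*sqrt(3)*b^2/3


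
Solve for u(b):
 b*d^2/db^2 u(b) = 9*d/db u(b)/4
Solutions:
 u(b) = C1 + C2*b^(13/4)


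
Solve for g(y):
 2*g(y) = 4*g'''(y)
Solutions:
 g(y) = C3*exp(2^(2/3)*y/2) + (C1*sin(2^(2/3)*sqrt(3)*y/4) + C2*cos(2^(2/3)*sqrt(3)*y/4))*exp(-2^(2/3)*y/4)


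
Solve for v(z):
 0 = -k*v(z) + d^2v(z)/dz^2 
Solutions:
 v(z) = C1*exp(-sqrt(k)*z) + C2*exp(sqrt(k)*z)


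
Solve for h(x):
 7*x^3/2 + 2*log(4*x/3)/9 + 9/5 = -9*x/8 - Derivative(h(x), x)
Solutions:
 h(x) = C1 - 7*x^4/8 - 9*x^2/16 - 2*x*log(x)/9 - 71*x/45 - 4*x*log(2)/9 + 2*x*log(3)/9


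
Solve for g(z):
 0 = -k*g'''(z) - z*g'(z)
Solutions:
 g(z) = C1 + Integral(C2*airyai(z*(-1/k)^(1/3)) + C3*airybi(z*(-1/k)^(1/3)), z)


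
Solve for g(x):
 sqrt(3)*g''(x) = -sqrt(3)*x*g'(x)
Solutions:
 g(x) = C1 + C2*erf(sqrt(2)*x/2)


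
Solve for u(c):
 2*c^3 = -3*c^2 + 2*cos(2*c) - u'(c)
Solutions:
 u(c) = C1 - c^4/2 - c^3 + sin(2*c)


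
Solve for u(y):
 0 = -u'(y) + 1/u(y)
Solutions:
 u(y) = -sqrt(C1 + 2*y)
 u(y) = sqrt(C1 + 2*y)


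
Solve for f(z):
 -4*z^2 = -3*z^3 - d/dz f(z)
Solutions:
 f(z) = C1 - 3*z^4/4 + 4*z^3/3


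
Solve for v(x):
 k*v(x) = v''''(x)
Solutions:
 v(x) = C1*exp(-k^(1/4)*x) + C2*exp(k^(1/4)*x) + C3*exp(-I*k^(1/4)*x) + C4*exp(I*k^(1/4)*x)


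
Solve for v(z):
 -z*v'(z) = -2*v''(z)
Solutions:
 v(z) = C1 + C2*erfi(z/2)


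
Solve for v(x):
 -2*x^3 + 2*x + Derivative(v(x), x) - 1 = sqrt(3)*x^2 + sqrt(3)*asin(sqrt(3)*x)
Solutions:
 v(x) = C1 + x^4/2 + sqrt(3)*x^3/3 - x^2 + x + sqrt(3)*(x*asin(sqrt(3)*x) + sqrt(3)*sqrt(1 - 3*x^2)/3)


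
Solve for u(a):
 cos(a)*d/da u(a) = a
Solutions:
 u(a) = C1 + Integral(a/cos(a), a)


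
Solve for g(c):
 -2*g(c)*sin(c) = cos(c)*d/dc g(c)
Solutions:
 g(c) = C1*cos(c)^2


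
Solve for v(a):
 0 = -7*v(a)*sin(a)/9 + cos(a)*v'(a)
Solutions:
 v(a) = C1/cos(a)^(7/9)


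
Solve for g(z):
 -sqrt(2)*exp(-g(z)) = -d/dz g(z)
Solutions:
 g(z) = log(C1 + sqrt(2)*z)


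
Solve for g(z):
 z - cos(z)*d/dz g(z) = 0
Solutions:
 g(z) = C1 + Integral(z/cos(z), z)


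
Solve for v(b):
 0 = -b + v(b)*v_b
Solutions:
 v(b) = -sqrt(C1 + b^2)
 v(b) = sqrt(C1 + b^2)


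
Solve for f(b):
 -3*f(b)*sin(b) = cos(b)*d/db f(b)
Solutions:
 f(b) = C1*cos(b)^3


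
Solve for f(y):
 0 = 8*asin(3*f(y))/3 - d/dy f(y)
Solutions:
 Integral(1/asin(3*_y), (_y, f(y))) = C1 + 8*y/3


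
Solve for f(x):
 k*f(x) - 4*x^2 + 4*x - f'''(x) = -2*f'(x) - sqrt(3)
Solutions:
 f(x) = C1*exp(2^(1/3)*x*(6^(1/3)*(-9*k + sqrt(3)*sqrt(27*k^2 - 32))^(1/3)/12 - 2^(1/3)*3^(5/6)*I*(-9*k + sqrt(3)*sqrt(27*k^2 - 32))^(1/3)/12 - 4/((-3^(1/3) + 3^(5/6)*I)*(-9*k + sqrt(3)*sqrt(27*k^2 - 32))^(1/3)))) + C2*exp(2^(1/3)*x*(6^(1/3)*(-9*k + sqrt(3)*sqrt(27*k^2 - 32))^(1/3)/12 + 2^(1/3)*3^(5/6)*I*(-9*k + sqrt(3)*sqrt(27*k^2 - 32))^(1/3)/12 + 4/((3^(1/3) + 3^(5/6)*I)*(-9*k + sqrt(3)*sqrt(27*k^2 - 32))^(1/3)))) + C3*exp(-6^(1/3)*x*(2^(1/3)*(-9*k + sqrt(3)*sqrt(27*k^2 - 32))^(1/3) + 4*3^(1/3)/(-9*k + sqrt(3)*sqrt(27*k^2 - 32))^(1/3))/6) + 4*x^2/k - 4*x/k - sqrt(3)/k - 16*x/k^2 + 8/k^2 + 32/k^3


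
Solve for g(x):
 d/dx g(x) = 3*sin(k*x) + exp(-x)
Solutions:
 g(x) = C1 - exp(-x) - 3*cos(k*x)/k


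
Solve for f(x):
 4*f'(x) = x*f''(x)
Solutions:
 f(x) = C1 + C2*x^5


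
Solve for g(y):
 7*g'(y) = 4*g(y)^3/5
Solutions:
 g(y) = -sqrt(70)*sqrt(-1/(C1 + 4*y))/2
 g(y) = sqrt(70)*sqrt(-1/(C1 + 4*y))/2


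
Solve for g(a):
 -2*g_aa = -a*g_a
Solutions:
 g(a) = C1 + C2*erfi(a/2)


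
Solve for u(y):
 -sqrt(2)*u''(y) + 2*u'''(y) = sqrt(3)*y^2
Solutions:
 u(y) = C1 + C2*y + C3*exp(sqrt(2)*y/2) - sqrt(6)*y^4/24 - sqrt(3)*y^3/3 - sqrt(6)*y^2


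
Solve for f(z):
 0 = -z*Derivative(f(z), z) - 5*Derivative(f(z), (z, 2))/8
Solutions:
 f(z) = C1 + C2*erf(2*sqrt(5)*z/5)


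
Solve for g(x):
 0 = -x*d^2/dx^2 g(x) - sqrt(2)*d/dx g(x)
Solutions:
 g(x) = C1 + C2*x^(1 - sqrt(2))


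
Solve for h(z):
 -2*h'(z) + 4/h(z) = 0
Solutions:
 h(z) = -sqrt(C1 + 4*z)
 h(z) = sqrt(C1 + 4*z)


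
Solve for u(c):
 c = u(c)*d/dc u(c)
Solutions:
 u(c) = -sqrt(C1 + c^2)
 u(c) = sqrt(C1 + c^2)


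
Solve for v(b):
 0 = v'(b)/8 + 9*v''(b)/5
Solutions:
 v(b) = C1 + C2*exp(-5*b/72)


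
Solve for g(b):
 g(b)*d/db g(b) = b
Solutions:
 g(b) = -sqrt(C1 + b^2)
 g(b) = sqrt(C1 + b^2)


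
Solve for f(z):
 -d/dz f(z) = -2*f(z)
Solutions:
 f(z) = C1*exp(2*z)


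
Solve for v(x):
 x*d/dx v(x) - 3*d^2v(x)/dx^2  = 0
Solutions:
 v(x) = C1 + C2*erfi(sqrt(6)*x/6)


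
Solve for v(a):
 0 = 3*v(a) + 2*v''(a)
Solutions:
 v(a) = C1*sin(sqrt(6)*a/2) + C2*cos(sqrt(6)*a/2)


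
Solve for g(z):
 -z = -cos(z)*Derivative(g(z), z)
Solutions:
 g(z) = C1 + Integral(z/cos(z), z)


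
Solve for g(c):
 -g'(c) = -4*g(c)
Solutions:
 g(c) = C1*exp(4*c)


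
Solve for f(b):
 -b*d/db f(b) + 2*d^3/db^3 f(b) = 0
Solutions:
 f(b) = C1 + Integral(C2*airyai(2^(2/3)*b/2) + C3*airybi(2^(2/3)*b/2), b)


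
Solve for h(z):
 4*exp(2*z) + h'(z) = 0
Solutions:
 h(z) = C1 - 2*exp(2*z)


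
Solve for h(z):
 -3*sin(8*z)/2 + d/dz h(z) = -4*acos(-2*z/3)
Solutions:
 h(z) = C1 - 4*z*acos(-2*z/3) - 2*sqrt(9 - 4*z^2) - 3*cos(8*z)/16


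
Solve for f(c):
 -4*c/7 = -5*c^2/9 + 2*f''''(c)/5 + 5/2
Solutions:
 f(c) = C1 + C2*c + C3*c^2 + C4*c^3 + 5*c^6/1296 - c^5/84 - 25*c^4/96


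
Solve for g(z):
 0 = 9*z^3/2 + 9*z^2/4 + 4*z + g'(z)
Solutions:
 g(z) = C1 - 9*z^4/8 - 3*z^3/4 - 2*z^2


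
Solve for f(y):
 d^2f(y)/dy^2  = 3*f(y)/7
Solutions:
 f(y) = C1*exp(-sqrt(21)*y/7) + C2*exp(sqrt(21)*y/7)


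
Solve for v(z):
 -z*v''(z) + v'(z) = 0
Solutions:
 v(z) = C1 + C2*z^2


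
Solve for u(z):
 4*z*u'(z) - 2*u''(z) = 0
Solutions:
 u(z) = C1 + C2*erfi(z)


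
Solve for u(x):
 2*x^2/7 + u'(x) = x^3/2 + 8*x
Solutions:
 u(x) = C1 + x^4/8 - 2*x^3/21 + 4*x^2


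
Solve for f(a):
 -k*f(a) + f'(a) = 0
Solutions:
 f(a) = C1*exp(a*k)


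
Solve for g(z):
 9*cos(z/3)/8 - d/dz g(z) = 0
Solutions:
 g(z) = C1 + 27*sin(z/3)/8


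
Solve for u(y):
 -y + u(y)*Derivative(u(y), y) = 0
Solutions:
 u(y) = -sqrt(C1 + y^2)
 u(y) = sqrt(C1 + y^2)


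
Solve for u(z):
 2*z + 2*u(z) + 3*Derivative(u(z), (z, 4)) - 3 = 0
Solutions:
 u(z) = -z + (C1*sin(6^(3/4)*z/6) + C2*cos(6^(3/4)*z/6))*exp(-6^(3/4)*z/6) + (C3*sin(6^(3/4)*z/6) + C4*cos(6^(3/4)*z/6))*exp(6^(3/4)*z/6) + 3/2


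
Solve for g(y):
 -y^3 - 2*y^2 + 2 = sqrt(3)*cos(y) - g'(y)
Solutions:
 g(y) = C1 + y^4/4 + 2*y^3/3 - 2*y + sqrt(3)*sin(y)


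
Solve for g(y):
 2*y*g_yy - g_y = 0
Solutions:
 g(y) = C1 + C2*y^(3/2)


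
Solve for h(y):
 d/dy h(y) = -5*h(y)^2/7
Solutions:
 h(y) = 7/(C1 + 5*y)


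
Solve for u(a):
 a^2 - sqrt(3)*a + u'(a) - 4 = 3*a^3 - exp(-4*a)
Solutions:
 u(a) = C1 + 3*a^4/4 - a^3/3 + sqrt(3)*a^2/2 + 4*a + exp(-4*a)/4


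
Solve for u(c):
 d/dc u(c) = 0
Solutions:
 u(c) = C1


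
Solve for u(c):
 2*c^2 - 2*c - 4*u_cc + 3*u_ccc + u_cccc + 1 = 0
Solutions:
 u(c) = C1 + C2*c + C3*exp(-4*c) + C4*exp(c) + c^4/24 + c^3/24 + 11*c^2/32


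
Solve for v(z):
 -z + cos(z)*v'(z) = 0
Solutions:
 v(z) = C1 + Integral(z/cos(z), z)


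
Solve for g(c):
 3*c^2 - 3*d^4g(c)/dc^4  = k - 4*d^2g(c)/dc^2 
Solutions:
 g(c) = C1 + C2*c + C3*exp(-2*sqrt(3)*c/3) + C4*exp(2*sqrt(3)*c/3) - c^4/16 + c^2*(2*k - 9)/16


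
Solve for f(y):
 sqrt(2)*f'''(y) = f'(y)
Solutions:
 f(y) = C1 + C2*exp(-2^(3/4)*y/2) + C3*exp(2^(3/4)*y/2)


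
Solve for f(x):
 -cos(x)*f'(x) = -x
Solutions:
 f(x) = C1 + Integral(x/cos(x), x)


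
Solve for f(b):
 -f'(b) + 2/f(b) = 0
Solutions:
 f(b) = -sqrt(C1 + 4*b)
 f(b) = sqrt(C1 + 4*b)


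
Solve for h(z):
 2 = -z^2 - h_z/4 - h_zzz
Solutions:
 h(z) = C1 + C2*sin(z/2) + C3*cos(z/2) - 4*z^3/3 + 24*z


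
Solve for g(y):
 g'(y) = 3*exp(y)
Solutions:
 g(y) = C1 + 3*exp(y)


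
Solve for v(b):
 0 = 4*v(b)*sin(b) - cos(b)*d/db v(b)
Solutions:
 v(b) = C1/cos(b)^4


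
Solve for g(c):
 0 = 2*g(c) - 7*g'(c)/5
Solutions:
 g(c) = C1*exp(10*c/7)


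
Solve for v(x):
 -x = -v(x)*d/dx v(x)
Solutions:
 v(x) = -sqrt(C1 + x^2)
 v(x) = sqrt(C1 + x^2)


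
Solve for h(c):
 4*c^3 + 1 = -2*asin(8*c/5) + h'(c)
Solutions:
 h(c) = C1 + c^4 + 2*c*asin(8*c/5) + c + sqrt(25 - 64*c^2)/4


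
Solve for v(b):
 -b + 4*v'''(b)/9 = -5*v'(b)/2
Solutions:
 v(b) = C1 + C2*sin(3*sqrt(10)*b/4) + C3*cos(3*sqrt(10)*b/4) + b^2/5


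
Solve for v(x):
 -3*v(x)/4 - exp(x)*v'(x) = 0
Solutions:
 v(x) = C1*exp(3*exp(-x)/4)


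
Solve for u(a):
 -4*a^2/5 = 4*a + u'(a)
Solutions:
 u(a) = C1 - 4*a^3/15 - 2*a^2


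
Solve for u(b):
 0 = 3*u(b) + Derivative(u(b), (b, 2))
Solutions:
 u(b) = C1*sin(sqrt(3)*b) + C2*cos(sqrt(3)*b)


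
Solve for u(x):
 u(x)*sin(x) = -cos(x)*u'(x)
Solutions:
 u(x) = C1*cos(x)


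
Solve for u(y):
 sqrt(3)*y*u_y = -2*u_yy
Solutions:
 u(y) = C1 + C2*erf(3^(1/4)*y/2)


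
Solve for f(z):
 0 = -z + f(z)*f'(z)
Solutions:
 f(z) = -sqrt(C1 + z^2)
 f(z) = sqrt(C1 + z^2)


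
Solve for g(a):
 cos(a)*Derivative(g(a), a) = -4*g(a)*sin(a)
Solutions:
 g(a) = C1*cos(a)^4


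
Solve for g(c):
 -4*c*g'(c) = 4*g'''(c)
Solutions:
 g(c) = C1 + Integral(C2*airyai(-c) + C3*airybi(-c), c)


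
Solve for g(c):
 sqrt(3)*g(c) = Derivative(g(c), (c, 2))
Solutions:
 g(c) = C1*exp(-3^(1/4)*c) + C2*exp(3^(1/4)*c)


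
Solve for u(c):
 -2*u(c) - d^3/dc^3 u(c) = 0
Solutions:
 u(c) = C3*exp(-2^(1/3)*c) + (C1*sin(2^(1/3)*sqrt(3)*c/2) + C2*cos(2^(1/3)*sqrt(3)*c/2))*exp(2^(1/3)*c/2)


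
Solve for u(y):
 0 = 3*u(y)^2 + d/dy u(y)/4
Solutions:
 u(y) = 1/(C1 + 12*y)


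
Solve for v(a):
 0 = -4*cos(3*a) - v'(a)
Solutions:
 v(a) = C1 - 4*sin(3*a)/3


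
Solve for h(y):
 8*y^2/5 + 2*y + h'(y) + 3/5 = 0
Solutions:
 h(y) = C1 - 8*y^3/15 - y^2 - 3*y/5


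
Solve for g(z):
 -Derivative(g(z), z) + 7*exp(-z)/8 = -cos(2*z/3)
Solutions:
 g(z) = C1 + 3*sin(2*z/3)/2 - 7*exp(-z)/8


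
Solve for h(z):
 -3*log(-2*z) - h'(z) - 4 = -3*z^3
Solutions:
 h(z) = C1 + 3*z^4/4 - 3*z*log(-z) + z*(-3*log(2) - 1)


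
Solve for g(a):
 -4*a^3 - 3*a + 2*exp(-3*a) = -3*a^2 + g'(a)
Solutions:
 g(a) = C1 - a^4 + a^3 - 3*a^2/2 - 2*exp(-3*a)/3


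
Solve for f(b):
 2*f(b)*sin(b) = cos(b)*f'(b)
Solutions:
 f(b) = C1/cos(b)^2


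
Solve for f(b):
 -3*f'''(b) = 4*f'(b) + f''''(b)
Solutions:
 f(b) = C1 + C2*exp(b*(-1 + 1/(2*(2*sqrt(2) + 3)^(1/3)) + (2*sqrt(2) + 3)^(1/3)/2))*sin(sqrt(3)*b*(-(2*sqrt(2) + 3)^(1/3) + (2*sqrt(2) + 3)^(-1/3))/2) + C3*exp(b*(-1 + 1/(2*(2*sqrt(2) + 3)^(1/3)) + (2*sqrt(2) + 3)^(1/3)/2))*cos(sqrt(3)*b*(-(2*sqrt(2) + 3)^(1/3) + (2*sqrt(2) + 3)^(-1/3))/2) + C4*exp(-b*((2*sqrt(2) + 3)^(-1/3) + 1 + (2*sqrt(2) + 3)^(1/3)))


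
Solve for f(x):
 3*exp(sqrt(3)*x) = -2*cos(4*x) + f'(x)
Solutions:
 f(x) = C1 + sqrt(3)*exp(sqrt(3)*x) + sin(4*x)/2


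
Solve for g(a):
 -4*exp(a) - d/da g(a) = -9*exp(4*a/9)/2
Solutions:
 g(a) = C1 + 81*exp(4*a/9)/8 - 4*exp(a)


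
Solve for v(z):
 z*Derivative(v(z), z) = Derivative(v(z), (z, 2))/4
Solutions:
 v(z) = C1 + C2*erfi(sqrt(2)*z)


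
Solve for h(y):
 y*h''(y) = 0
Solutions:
 h(y) = C1 + C2*y


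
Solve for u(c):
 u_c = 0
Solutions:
 u(c) = C1


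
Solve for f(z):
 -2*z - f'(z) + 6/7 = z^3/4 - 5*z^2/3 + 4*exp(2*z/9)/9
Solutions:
 f(z) = C1 - z^4/16 + 5*z^3/9 - z^2 + 6*z/7 - 2*exp(2*z/9)


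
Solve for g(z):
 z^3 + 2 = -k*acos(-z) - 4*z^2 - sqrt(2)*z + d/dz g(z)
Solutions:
 g(z) = C1 + k*(z*acos(-z) + sqrt(1 - z^2)) + z^4/4 + 4*z^3/3 + sqrt(2)*z^2/2 + 2*z


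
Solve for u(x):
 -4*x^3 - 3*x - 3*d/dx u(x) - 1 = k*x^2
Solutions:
 u(x) = C1 - k*x^3/9 - x^4/3 - x^2/2 - x/3


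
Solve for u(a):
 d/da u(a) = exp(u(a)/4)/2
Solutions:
 u(a) = 4*log(-1/(C1 + a)) + 12*log(2)


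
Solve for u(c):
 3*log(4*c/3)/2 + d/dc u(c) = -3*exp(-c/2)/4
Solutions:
 u(c) = C1 - 3*c*log(c)/2 + c*(-3*log(2) + 3/2 + 3*log(3)/2) + 3*exp(-c/2)/2


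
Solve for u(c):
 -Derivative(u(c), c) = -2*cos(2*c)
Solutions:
 u(c) = C1 + sin(2*c)


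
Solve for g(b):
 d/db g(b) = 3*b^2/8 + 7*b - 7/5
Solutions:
 g(b) = C1 + b^3/8 + 7*b^2/2 - 7*b/5


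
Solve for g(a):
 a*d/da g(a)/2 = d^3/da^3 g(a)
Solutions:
 g(a) = C1 + Integral(C2*airyai(2^(2/3)*a/2) + C3*airybi(2^(2/3)*a/2), a)


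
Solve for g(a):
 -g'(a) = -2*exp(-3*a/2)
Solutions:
 g(a) = C1 - 4*exp(-3*a/2)/3


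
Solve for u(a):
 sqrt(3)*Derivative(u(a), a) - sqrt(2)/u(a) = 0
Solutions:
 u(a) = -sqrt(C1 + 6*sqrt(6)*a)/3
 u(a) = sqrt(C1 + 6*sqrt(6)*a)/3
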